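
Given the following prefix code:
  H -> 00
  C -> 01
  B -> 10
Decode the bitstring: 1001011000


Decoding step by step:
Bits 10 -> B
Bits 01 -> C
Bits 01 -> C
Bits 10 -> B
Bits 00 -> H


Decoded message: BCCBH


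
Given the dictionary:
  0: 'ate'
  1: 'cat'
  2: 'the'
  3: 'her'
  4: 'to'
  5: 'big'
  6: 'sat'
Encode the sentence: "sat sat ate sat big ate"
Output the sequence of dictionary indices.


Look up each word in the dictionary:
  'sat' -> 6
  'sat' -> 6
  'ate' -> 0
  'sat' -> 6
  'big' -> 5
  'ate' -> 0

Encoded: [6, 6, 0, 6, 5, 0]


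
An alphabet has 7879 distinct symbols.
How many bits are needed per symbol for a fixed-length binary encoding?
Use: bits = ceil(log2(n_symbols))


log2(7879) = 12.9438
Bracket: 2^12 = 4096 < 7879 <= 2^13 = 8192
So ceil(log2(7879)) = 13

bits = ceil(log2(7879)) = ceil(12.9438) = 13 bits


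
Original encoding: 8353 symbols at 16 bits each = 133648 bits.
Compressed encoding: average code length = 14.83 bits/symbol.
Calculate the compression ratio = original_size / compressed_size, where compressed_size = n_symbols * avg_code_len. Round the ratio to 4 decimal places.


original_size = n_symbols * orig_bits = 8353 * 16 = 133648 bits
compressed_size = n_symbols * avg_code_len = 8353 * 14.83 = 123874.99 bits
ratio = original_size / compressed_size = 133648 / 123874.99 = 1.0789

Compression ratio = 1.0789


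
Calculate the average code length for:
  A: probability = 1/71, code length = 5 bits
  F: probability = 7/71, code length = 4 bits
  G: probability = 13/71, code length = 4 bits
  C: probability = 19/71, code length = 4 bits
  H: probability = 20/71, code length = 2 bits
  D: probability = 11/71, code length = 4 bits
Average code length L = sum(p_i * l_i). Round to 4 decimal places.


Weighted contributions p_i * l_i:
  A: (1/71) * 5 = 5/71
  F: (7/71) * 4 = 28/71
  G: (13/71) * 4 = 52/71
  C: (19/71) * 4 = 76/71
  H: (20/71) * 2 = 40/71
  D: (11/71) * 4 = 44/71
Sum = (5 + 28 + 52 + 76 + 40 + 44)/71 = 245/71

L = 245/71 = 3.4507 bits/symbol


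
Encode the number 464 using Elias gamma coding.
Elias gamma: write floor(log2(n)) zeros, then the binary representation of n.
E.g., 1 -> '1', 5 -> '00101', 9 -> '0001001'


num_bits = floor(log2(464)) + 1 = 9
leading_zeros = num_bits - 1 = 8
binary(464) = 111010000

Elias gamma(464) = '00000000' + '111010000' = 00000000111010000 (17 bits)


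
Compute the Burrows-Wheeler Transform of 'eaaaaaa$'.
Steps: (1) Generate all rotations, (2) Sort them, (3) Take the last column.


Rotations (sorted):
  0: $eaaaaaa -> last char: a
  1: a$eaaaaa -> last char: a
  2: aa$eaaaa -> last char: a
  3: aaa$eaaa -> last char: a
  4: aaaa$eaa -> last char: a
  5: aaaaa$ea -> last char: a
  6: aaaaaa$e -> last char: e
  7: eaaaaaa$ -> last char: $


BWT = aaaaaae$


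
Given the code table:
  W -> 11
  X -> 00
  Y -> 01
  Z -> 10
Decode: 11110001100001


Decoding:
11 -> W
11 -> W
00 -> X
01 -> Y
10 -> Z
00 -> X
01 -> Y


Result: WWXYZXY


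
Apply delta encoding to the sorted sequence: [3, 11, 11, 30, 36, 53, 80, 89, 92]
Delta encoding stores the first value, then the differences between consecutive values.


First value: 3
Deltas:
  11 - 3 = 8
  11 - 11 = 0
  30 - 11 = 19
  36 - 30 = 6
  53 - 36 = 17
  80 - 53 = 27
  89 - 80 = 9
  92 - 89 = 3


Delta encoded: [3, 8, 0, 19, 6, 17, 27, 9, 3]


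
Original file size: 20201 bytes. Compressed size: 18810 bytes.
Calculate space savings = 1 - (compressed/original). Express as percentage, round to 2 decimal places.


ratio = compressed/original = 18810/20201 = 0.931142
savings = 1 - ratio = 1 - 0.931142 = 0.068858
as a percentage: 0.068858 * 100 = 6.89%

Space savings = 1 - 18810/20201 = 6.89%


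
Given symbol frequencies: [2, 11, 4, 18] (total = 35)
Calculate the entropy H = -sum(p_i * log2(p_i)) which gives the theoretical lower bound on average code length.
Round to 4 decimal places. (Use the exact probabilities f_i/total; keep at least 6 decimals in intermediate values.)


Per-symbol terms -p_i * log2(p_i) with p_i = f_i/35:
  p = 2/35 = 0.057143: log2(p) = -4.129283, -p*log2(p) = 0.235959
  p = 11/35 = 0.314286: log2(p) = -1.669851, -p*log2(p) = 0.524810
  p = 4/35 = 0.114286: log2(p) = -3.129283, -p*log2(p) = 0.357632
  p = 18/35 = 0.514286: log2(p) = -0.959358, -p*log2(p) = 0.493384
H = 0.235959 + 0.524810 + 0.357632 + 0.493384 = 1.611785

H = 1.6118 bits/symbol


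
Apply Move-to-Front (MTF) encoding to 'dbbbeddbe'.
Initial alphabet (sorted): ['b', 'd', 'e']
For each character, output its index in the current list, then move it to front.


MTF encoding:
'd': index 1 in ['b', 'd', 'e'] -> ['d', 'b', 'e']
'b': index 1 in ['d', 'b', 'e'] -> ['b', 'd', 'e']
'b': index 0 in ['b', 'd', 'e'] -> ['b', 'd', 'e']
'b': index 0 in ['b', 'd', 'e'] -> ['b', 'd', 'e']
'e': index 2 in ['b', 'd', 'e'] -> ['e', 'b', 'd']
'd': index 2 in ['e', 'b', 'd'] -> ['d', 'e', 'b']
'd': index 0 in ['d', 'e', 'b'] -> ['d', 'e', 'b']
'b': index 2 in ['d', 'e', 'b'] -> ['b', 'd', 'e']
'e': index 2 in ['b', 'd', 'e'] -> ['e', 'b', 'd']


Output: [1, 1, 0, 0, 2, 2, 0, 2, 2]


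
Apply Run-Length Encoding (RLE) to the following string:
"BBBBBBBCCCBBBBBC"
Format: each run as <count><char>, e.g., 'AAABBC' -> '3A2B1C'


Scanning runs left to right:
  i=0: run of 'B' x 7 -> '7B'
  i=7: run of 'C' x 3 -> '3C'
  i=10: run of 'B' x 5 -> '5B'
  i=15: run of 'C' x 1 -> '1C'

RLE = 7B3C5B1C


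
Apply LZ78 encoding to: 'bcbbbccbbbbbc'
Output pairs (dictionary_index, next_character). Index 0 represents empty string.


LZ78 encoding steps:
Dictionary: {0: ''}
Step 1: w='' (idx 0), next='b' -> output (0, 'b'), add 'b' as idx 1
Step 2: w='' (idx 0), next='c' -> output (0, 'c'), add 'c' as idx 2
Step 3: w='b' (idx 1), next='b' -> output (1, 'b'), add 'bb' as idx 3
Step 4: w='b' (idx 1), next='c' -> output (1, 'c'), add 'bc' as idx 4
Step 5: w='c' (idx 2), next='b' -> output (2, 'b'), add 'cb' as idx 5
Step 6: w='bb' (idx 3), next='b' -> output (3, 'b'), add 'bbb' as idx 6
Step 7: w='bc' (idx 4), end of input -> output (4, '')


Encoded: [(0, 'b'), (0, 'c'), (1, 'b'), (1, 'c'), (2, 'b'), (3, 'b'), (4, '')]


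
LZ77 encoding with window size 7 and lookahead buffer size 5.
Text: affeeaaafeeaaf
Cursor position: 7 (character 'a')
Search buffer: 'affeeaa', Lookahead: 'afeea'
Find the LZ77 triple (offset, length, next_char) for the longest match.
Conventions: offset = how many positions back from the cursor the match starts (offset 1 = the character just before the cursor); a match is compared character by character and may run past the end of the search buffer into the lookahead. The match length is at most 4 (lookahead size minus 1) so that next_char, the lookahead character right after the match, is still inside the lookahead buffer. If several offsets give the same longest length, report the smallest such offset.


Try each offset into the search buffer:
  offset=1 (pos 6, char 'a'): match length 1
  offset=2 (pos 5, char 'a'): match length 1
  offset=3 (pos 4, char 'e'): match length 0
  offset=4 (pos 3, char 'e'): match length 0
  offset=5 (pos 2, char 'f'): match length 0
  offset=6 (pos 1, char 'f'): match length 0
  offset=7 (pos 0, char 'a'): match length 2
Longest match has length 2 at offset 7.
next_char = character at position 7 + 2 = 9 -> 'e'

Best match: offset=7, length=2 (matching 'af' starting at position 0)
LZ77 triple: (7, 2, 'e')


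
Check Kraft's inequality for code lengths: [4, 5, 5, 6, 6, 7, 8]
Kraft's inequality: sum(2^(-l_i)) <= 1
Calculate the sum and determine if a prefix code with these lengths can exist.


Sum = 2^(-4) + 2^(-5) + 2^(-5) + 2^(-6) + 2^(-6) + 2^(-7) + 2^(-8)
    = 0.0625 + 0.03125 + 0.03125 + 0.015625 + 0.015625 + 0.0078125 + 0.00390625
    = 43/256 = 0.16796875
Since 0.16796875 <= 1, Kraft's inequality IS satisfied.
A prefix code with these lengths CAN exist.

Kraft sum = 0.16796875. Satisfied.


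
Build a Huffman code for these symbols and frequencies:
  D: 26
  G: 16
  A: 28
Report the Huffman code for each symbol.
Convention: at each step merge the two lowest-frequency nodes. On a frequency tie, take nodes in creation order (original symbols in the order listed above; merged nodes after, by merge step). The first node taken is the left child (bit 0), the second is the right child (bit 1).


Huffman tree construction:
Step 1: Merge G(16) + D(26) = 42
Step 2: Merge A(28) + (G+D)(42) = 70
Read each symbol's code off the tree from the root (left child = 0, right child = 1).

Codes:
  D: 11 (length 2)
  G: 10 (length 2)
  A: 0 (length 1)
Average code length: 112/70 = 1.6000 bits/symbol


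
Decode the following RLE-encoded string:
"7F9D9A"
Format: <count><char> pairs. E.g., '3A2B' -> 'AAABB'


Expanding each <count><char> pair:
  7F -> 'FFFFFFF'
  9D -> 'DDDDDDDDD'
  9A -> 'AAAAAAAAA'

Decoded = FFFFFFFDDDDDDDDDAAAAAAAAA


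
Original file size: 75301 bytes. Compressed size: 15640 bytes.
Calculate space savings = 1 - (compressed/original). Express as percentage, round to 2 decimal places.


ratio = compressed/original = 15640/75301 = 0.2077
savings = 1 - ratio = 1 - 0.2077 = 0.7923
as a percentage: 0.7923 * 100 = 79.23%

Space savings = 1 - 15640/75301 = 79.23%


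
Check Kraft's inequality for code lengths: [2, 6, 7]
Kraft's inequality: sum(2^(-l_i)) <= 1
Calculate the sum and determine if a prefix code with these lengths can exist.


Sum = 2^(-2) + 2^(-6) + 2^(-7)
    = 0.25 + 0.015625 + 0.0078125
    = 35/128 = 0.2734375
Since 0.2734375 <= 1, Kraft's inequality IS satisfied.
A prefix code with these lengths CAN exist.

Kraft sum = 0.2734375. Satisfied.


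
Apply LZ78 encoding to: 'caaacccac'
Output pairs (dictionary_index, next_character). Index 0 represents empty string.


LZ78 encoding steps:
Dictionary: {0: ''}
Step 1: w='' (idx 0), next='c' -> output (0, 'c'), add 'c' as idx 1
Step 2: w='' (idx 0), next='a' -> output (0, 'a'), add 'a' as idx 2
Step 3: w='a' (idx 2), next='a' -> output (2, 'a'), add 'aa' as idx 3
Step 4: w='c' (idx 1), next='c' -> output (1, 'c'), add 'cc' as idx 4
Step 5: w='c' (idx 1), next='a' -> output (1, 'a'), add 'ca' as idx 5
Step 6: w='c' (idx 1), end of input -> output (1, '')


Encoded: [(0, 'c'), (0, 'a'), (2, 'a'), (1, 'c'), (1, 'a'), (1, '')]


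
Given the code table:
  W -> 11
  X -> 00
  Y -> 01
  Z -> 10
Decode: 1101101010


Decoding:
11 -> W
01 -> Y
10 -> Z
10 -> Z
10 -> Z


Result: WYZZZ


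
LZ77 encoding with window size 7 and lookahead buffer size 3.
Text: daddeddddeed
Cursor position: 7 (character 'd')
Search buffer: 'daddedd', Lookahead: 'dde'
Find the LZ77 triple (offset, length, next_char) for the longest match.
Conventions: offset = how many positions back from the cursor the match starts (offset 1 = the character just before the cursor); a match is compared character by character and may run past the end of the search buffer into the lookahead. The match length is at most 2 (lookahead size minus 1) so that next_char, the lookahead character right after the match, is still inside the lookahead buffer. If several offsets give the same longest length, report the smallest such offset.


Try each offset into the search buffer:
  offset=1 (pos 6, char 'd'): match length 2
  offset=2 (pos 5, char 'd'): match length 2
  offset=3 (pos 4, char 'e'): match length 0
  offset=4 (pos 3, char 'd'): match length 1
  offset=5 (pos 2, char 'd'): match length 2
  offset=6 (pos 1, char 'a'): match length 0
  offset=7 (pos 0, char 'd'): match length 1
Longest match has length 2, found at offsets 1, 2, 5; take the smallest, offset 1.
next_char = character at position 7 + 2 = 9 -> 'e'

Best match: offset=1, length=2 (matching 'dd' starting at position 6)
LZ77 triple: (1, 2, 'e')


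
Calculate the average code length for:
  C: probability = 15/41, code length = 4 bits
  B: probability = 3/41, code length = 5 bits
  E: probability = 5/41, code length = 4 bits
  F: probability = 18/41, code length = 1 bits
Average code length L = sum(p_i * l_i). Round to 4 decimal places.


Weighted contributions p_i * l_i:
  C: (15/41) * 4 = 60/41
  B: (3/41) * 5 = 15/41
  E: (5/41) * 4 = 20/41
  F: (18/41) * 1 = 18/41
Sum = (60 + 15 + 20 + 18)/41 = 113/41

L = 113/41 = 2.7561 bits/symbol


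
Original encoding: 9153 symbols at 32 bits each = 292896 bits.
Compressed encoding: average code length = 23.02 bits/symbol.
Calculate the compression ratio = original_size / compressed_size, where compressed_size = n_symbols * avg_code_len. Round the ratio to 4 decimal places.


original_size = n_symbols * orig_bits = 9153 * 32 = 292896 bits
compressed_size = n_symbols * avg_code_len = 9153 * 23.02 = 210702.06 bits
ratio = original_size / compressed_size = 292896 / 210702.06 = 1.3901

Compression ratio = 1.3901


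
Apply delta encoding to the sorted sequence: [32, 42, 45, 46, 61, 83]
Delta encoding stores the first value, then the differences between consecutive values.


First value: 32
Deltas:
  42 - 32 = 10
  45 - 42 = 3
  46 - 45 = 1
  61 - 46 = 15
  83 - 61 = 22


Delta encoded: [32, 10, 3, 1, 15, 22]


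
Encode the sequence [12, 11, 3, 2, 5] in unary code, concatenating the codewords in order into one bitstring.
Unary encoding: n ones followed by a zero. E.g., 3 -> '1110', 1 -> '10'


Encode each number as n ones followed by a terminating 0:
  12 -> 1111111111110 (13 bits)
  11 -> 111111111110 (12 bits)
  3 -> 1110 (4 bits)
  2 -> 110 (3 bits)
  5 -> 111110 (6 bits)
Total length = 13 + 12 + 4 + 3 + 6 = 38 bits.

Unary([12, 11, 3, 2, 5]) = 11111111111101111111111101110110111110 (38 bits)


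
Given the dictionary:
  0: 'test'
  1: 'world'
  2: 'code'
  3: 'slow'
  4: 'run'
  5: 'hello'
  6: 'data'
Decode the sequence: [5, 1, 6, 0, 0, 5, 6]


Look up each index in the dictionary:
  5 -> 'hello'
  1 -> 'world'
  6 -> 'data'
  0 -> 'test'
  0 -> 'test'
  5 -> 'hello'
  6 -> 'data'

Decoded: "hello world data test test hello data"


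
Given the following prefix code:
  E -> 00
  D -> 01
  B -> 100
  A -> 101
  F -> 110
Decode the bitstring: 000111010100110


Decoding step by step:
Bits 00 -> E
Bits 01 -> D
Bits 110 -> F
Bits 101 -> A
Bits 00 -> E
Bits 110 -> F


Decoded message: EDFAEF


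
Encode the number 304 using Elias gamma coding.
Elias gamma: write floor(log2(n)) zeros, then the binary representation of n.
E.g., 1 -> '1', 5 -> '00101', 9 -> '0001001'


num_bits = floor(log2(304)) + 1 = 9
leading_zeros = num_bits - 1 = 8
binary(304) = 100110000

Elias gamma(304) = '00000000' + '100110000' = 00000000100110000 (17 bits)


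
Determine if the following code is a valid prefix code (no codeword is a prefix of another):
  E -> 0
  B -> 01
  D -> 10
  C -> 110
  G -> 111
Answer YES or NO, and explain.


Checking each pair (does one codeword prefix another?):
  E='0' vs B='01': prefix -- VIOLATION

NO -- this is NOT a valid prefix code. E (0) is a prefix of B (01).


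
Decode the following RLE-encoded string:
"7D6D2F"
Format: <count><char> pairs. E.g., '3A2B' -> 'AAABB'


Expanding each <count><char> pair:
  7D -> 'DDDDDDD'
  6D -> 'DDDDDD'
  2F -> 'FF'

Decoded = DDDDDDDDDDDDDFF


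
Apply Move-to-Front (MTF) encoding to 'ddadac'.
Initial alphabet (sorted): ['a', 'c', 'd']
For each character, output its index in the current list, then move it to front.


MTF encoding:
'd': index 2 in ['a', 'c', 'd'] -> ['d', 'a', 'c']
'd': index 0 in ['d', 'a', 'c'] -> ['d', 'a', 'c']
'a': index 1 in ['d', 'a', 'c'] -> ['a', 'd', 'c']
'd': index 1 in ['a', 'd', 'c'] -> ['d', 'a', 'c']
'a': index 1 in ['d', 'a', 'c'] -> ['a', 'd', 'c']
'c': index 2 in ['a', 'd', 'c'] -> ['c', 'a', 'd']


Output: [2, 0, 1, 1, 1, 2]


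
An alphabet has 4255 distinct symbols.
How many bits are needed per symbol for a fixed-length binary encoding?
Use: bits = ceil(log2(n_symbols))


log2(4255) = 12.0549
Bracket: 2^12 = 4096 < 4255 <= 2^13 = 8192
So ceil(log2(4255)) = 13

bits = ceil(log2(4255)) = ceil(12.0549) = 13 bits


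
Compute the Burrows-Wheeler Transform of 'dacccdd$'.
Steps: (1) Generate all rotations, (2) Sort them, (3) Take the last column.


Rotations (sorted):
  0: $dacccdd -> last char: d
  1: acccdd$d -> last char: d
  2: cccdd$da -> last char: a
  3: ccdd$dac -> last char: c
  4: cdd$dacc -> last char: c
  5: d$dacccd -> last char: d
  6: dacccdd$ -> last char: $
  7: dd$daccc -> last char: c


BWT = ddaccd$c


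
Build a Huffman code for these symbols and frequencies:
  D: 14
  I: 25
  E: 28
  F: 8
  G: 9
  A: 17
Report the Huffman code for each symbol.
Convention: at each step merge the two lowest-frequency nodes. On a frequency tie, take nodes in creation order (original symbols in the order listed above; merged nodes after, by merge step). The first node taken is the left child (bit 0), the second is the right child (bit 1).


Huffman tree construction:
Step 1: Merge F(8) + G(9) = 17
Step 2: Merge D(14) + A(17) = 31
Step 3: Merge (F+G)(17) + I(25) = 42
Step 4: Merge E(28) + (D+A)(31) = 59
Step 5: Merge ((F+G)+I)(42) + (E+(D+A))(59) = 101
Read each symbol's code off the tree from the root (left child = 0, right child = 1).

Codes:
  D: 110 (length 3)
  I: 01 (length 2)
  E: 10 (length 2)
  F: 000 (length 3)
  G: 001 (length 3)
  A: 111 (length 3)
Average code length: 250/101 = 2.4752 bits/symbol


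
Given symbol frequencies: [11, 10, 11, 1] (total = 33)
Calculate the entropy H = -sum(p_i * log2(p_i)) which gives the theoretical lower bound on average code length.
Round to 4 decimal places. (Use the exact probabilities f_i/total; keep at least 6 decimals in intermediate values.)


Per-symbol terms -p_i * log2(p_i) with p_i = f_i/33:
  p = 11/33 = 0.333333: log2(p) = -1.584963, -p*log2(p) = 0.528321
  p = 10/33 = 0.303030: log2(p) = -1.722466, -p*log2(p) = 0.521959
  p = 11/33 = 0.333333: log2(p) = -1.584963, -p*log2(p) = 0.528321
  p = 1/33 = 0.030303: log2(p) = -5.044394, -p*log2(p) = 0.152860
H = 0.528321 + 0.521959 + 0.528321 + 0.152860 = 1.731461

H = 1.7315 bits/symbol


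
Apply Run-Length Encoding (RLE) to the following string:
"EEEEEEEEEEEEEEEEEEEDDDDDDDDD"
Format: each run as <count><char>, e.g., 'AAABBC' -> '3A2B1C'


Scanning runs left to right:
  i=0: run of 'E' x 19 -> '19E'
  i=19: run of 'D' x 9 -> '9D'

RLE = 19E9D


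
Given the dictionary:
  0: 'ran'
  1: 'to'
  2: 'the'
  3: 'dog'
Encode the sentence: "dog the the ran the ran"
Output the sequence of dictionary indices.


Look up each word in the dictionary:
  'dog' -> 3
  'the' -> 2
  'the' -> 2
  'ran' -> 0
  'the' -> 2
  'ran' -> 0

Encoded: [3, 2, 2, 0, 2, 0]


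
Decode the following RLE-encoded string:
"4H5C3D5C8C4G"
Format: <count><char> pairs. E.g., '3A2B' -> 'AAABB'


Expanding each <count><char> pair:
  4H -> 'HHHH'
  5C -> 'CCCCC'
  3D -> 'DDD'
  5C -> 'CCCCC'
  8C -> 'CCCCCCCC'
  4G -> 'GGGG'

Decoded = HHHHCCCCCDDDCCCCCCCCCCCCCGGGG


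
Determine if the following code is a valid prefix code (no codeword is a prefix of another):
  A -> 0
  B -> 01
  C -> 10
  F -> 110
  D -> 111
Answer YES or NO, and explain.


Checking each pair (does one codeword prefix another?):
  A='0' vs B='01': prefix -- VIOLATION

NO -- this is NOT a valid prefix code. A (0) is a prefix of B (01).


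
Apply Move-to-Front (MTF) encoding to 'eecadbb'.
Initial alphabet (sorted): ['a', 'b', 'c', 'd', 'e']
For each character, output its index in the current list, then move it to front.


MTF encoding:
'e': index 4 in ['a', 'b', 'c', 'd', 'e'] -> ['e', 'a', 'b', 'c', 'd']
'e': index 0 in ['e', 'a', 'b', 'c', 'd'] -> ['e', 'a', 'b', 'c', 'd']
'c': index 3 in ['e', 'a', 'b', 'c', 'd'] -> ['c', 'e', 'a', 'b', 'd']
'a': index 2 in ['c', 'e', 'a', 'b', 'd'] -> ['a', 'c', 'e', 'b', 'd']
'd': index 4 in ['a', 'c', 'e', 'b', 'd'] -> ['d', 'a', 'c', 'e', 'b']
'b': index 4 in ['d', 'a', 'c', 'e', 'b'] -> ['b', 'd', 'a', 'c', 'e']
'b': index 0 in ['b', 'd', 'a', 'c', 'e'] -> ['b', 'd', 'a', 'c', 'e']


Output: [4, 0, 3, 2, 4, 4, 0]


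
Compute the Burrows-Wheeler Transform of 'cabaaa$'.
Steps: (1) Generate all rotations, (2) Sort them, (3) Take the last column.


Rotations (sorted):
  0: $cabaaa -> last char: a
  1: a$cabaa -> last char: a
  2: aa$caba -> last char: a
  3: aaa$cab -> last char: b
  4: abaaa$c -> last char: c
  5: baaa$ca -> last char: a
  6: cabaaa$ -> last char: $


BWT = aaabca$


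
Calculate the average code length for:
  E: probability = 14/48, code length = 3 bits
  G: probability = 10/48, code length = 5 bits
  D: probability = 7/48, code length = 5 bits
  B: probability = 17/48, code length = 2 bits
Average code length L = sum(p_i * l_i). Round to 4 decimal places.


Weighted contributions p_i * l_i:
  E: (14/48) * 3 = 42/48
  G: (10/48) * 5 = 50/48
  D: (7/48) * 5 = 35/48
  B: (17/48) * 2 = 34/48
Sum = (42 + 50 + 35 + 34)/48 = 161/48

L = 161/48 = 3.3542 bits/symbol


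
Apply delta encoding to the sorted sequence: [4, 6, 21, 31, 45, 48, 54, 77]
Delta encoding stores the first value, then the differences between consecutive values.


First value: 4
Deltas:
  6 - 4 = 2
  21 - 6 = 15
  31 - 21 = 10
  45 - 31 = 14
  48 - 45 = 3
  54 - 48 = 6
  77 - 54 = 23


Delta encoded: [4, 2, 15, 10, 14, 3, 6, 23]


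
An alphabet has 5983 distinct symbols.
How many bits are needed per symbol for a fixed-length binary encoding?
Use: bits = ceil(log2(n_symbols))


log2(5983) = 12.5467
Bracket: 2^12 = 4096 < 5983 <= 2^13 = 8192
So ceil(log2(5983)) = 13

bits = ceil(log2(5983)) = ceil(12.5467) = 13 bits


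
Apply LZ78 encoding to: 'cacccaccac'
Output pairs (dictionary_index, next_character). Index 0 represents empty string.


LZ78 encoding steps:
Dictionary: {0: ''}
Step 1: w='' (idx 0), next='c' -> output (0, 'c'), add 'c' as idx 1
Step 2: w='' (idx 0), next='a' -> output (0, 'a'), add 'a' as idx 2
Step 3: w='c' (idx 1), next='c' -> output (1, 'c'), add 'cc' as idx 3
Step 4: w='c' (idx 1), next='a' -> output (1, 'a'), add 'ca' as idx 4
Step 5: w='cc' (idx 3), next='a' -> output (3, 'a'), add 'cca' as idx 5
Step 6: w='c' (idx 1), end of input -> output (1, '')


Encoded: [(0, 'c'), (0, 'a'), (1, 'c'), (1, 'a'), (3, 'a'), (1, '')]


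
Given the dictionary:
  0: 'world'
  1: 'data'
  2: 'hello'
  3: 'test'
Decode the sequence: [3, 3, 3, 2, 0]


Look up each index in the dictionary:
  3 -> 'test'
  3 -> 'test'
  3 -> 'test'
  2 -> 'hello'
  0 -> 'world'

Decoded: "test test test hello world"


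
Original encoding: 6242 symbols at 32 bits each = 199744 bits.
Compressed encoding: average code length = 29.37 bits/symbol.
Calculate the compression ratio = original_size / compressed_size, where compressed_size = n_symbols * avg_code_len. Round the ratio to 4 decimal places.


original_size = n_symbols * orig_bits = 6242 * 32 = 199744 bits
compressed_size = n_symbols * avg_code_len = 6242 * 29.37 = 183327.54 bits
ratio = original_size / compressed_size = 199744 / 183327.54 = 1.0895

Compression ratio = 1.0895


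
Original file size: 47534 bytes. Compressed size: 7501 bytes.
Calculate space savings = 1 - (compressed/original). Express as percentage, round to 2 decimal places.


ratio = compressed/original = 7501/47534 = 0.157803
savings = 1 - ratio = 1 - 0.157803 = 0.842197
as a percentage: 0.842197 * 100 = 84.22%

Space savings = 1 - 7501/47534 = 84.22%


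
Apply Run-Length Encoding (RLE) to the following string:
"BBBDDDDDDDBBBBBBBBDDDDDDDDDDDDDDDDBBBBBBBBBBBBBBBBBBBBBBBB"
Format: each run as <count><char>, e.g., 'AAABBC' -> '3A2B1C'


Scanning runs left to right:
  i=0: run of 'B' x 3 -> '3B'
  i=3: run of 'D' x 7 -> '7D'
  i=10: run of 'B' x 8 -> '8B'
  i=18: run of 'D' x 16 -> '16D'
  i=34: run of 'B' x 24 -> '24B'

RLE = 3B7D8B16D24B


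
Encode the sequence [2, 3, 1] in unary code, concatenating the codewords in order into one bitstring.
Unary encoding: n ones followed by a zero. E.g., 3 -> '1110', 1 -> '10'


Encode each number as n ones followed by a terminating 0:
  2 -> 110 (3 bits)
  3 -> 1110 (4 bits)
  1 -> 10 (2 bits)
Total length = 3 + 4 + 2 = 9 bits.

Unary([2, 3, 1]) = 110111010 (9 bits)


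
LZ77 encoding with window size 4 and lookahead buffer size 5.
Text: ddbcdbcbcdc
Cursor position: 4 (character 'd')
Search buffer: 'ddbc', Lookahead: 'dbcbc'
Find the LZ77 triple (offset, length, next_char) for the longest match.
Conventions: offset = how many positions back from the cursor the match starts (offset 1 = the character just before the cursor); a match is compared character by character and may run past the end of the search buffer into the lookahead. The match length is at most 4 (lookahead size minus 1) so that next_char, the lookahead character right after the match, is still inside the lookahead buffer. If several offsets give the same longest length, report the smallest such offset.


Try each offset into the search buffer:
  offset=1 (pos 3, char 'c'): match length 0
  offset=2 (pos 2, char 'b'): match length 0
  offset=3 (pos 1, char 'd'): match length 3
  offset=4 (pos 0, char 'd'): match length 1
Longest match has length 3 at offset 3.
next_char = character at position 4 + 3 = 7 -> 'b'

Best match: offset=3, length=3 (matching 'dbc' starting at position 1)
LZ77 triple: (3, 3, 'b')


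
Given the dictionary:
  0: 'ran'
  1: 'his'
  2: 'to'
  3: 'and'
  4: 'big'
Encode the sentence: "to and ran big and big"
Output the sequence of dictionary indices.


Look up each word in the dictionary:
  'to' -> 2
  'and' -> 3
  'ran' -> 0
  'big' -> 4
  'and' -> 3
  'big' -> 4

Encoded: [2, 3, 0, 4, 3, 4]


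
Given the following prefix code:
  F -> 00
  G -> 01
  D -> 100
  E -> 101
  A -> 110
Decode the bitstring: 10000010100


Decoding step by step:
Bits 100 -> D
Bits 00 -> F
Bits 01 -> G
Bits 01 -> G
Bits 00 -> F


Decoded message: DFGGF


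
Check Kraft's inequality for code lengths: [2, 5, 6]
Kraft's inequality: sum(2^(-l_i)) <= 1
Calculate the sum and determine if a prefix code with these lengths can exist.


Sum = 2^(-2) + 2^(-5) + 2^(-6)
    = 0.25 + 0.03125 + 0.015625
    = 19/64 = 0.296875
Since 0.296875 <= 1, Kraft's inequality IS satisfied.
A prefix code with these lengths CAN exist.

Kraft sum = 0.296875. Satisfied.


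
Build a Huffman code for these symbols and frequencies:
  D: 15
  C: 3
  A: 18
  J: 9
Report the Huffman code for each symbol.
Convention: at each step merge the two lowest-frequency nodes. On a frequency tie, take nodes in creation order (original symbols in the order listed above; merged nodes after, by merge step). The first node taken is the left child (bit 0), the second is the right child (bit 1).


Huffman tree construction:
Step 1: Merge C(3) + J(9) = 12
Step 2: Merge (C+J)(12) + D(15) = 27
Step 3: Merge A(18) + ((C+J)+D)(27) = 45
Read each symbol's code off the tree from the root (left child = 0, right child = 1).

Codes:
  D: 11 (length 2)
  C: 100 (length 3)
  A: 0 (length 1)
  J: 101 (length 3)
Average code length: 84/45 = 1.8667 bits/symbol


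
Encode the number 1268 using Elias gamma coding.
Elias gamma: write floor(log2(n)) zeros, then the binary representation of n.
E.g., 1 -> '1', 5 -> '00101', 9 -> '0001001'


num_bits = floor(log2(1268)) + 1 = 11
leading_zeros = num_bits - 1 = 10
binary(1268) = 10011110100

Elias gamma(1268) = '0000000000' + '10011110100' = 000000000010011110100 (21 bits)


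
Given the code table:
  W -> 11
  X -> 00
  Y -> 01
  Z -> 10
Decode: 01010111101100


Decoding:
01 -> Y
01 -> Y
01 -> Y
11 -> W
10 -> Z
11 -> W
00 -> X


Result: YYYWZWX


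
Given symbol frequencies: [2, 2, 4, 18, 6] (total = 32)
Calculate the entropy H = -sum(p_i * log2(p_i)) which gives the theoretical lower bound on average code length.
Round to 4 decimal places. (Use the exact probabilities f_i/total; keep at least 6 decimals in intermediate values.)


Per-symbol terms -p_i * log2(p_i) with p_i = f_i/32:
  p = 2/32 = 0.062500: log2(p) = -4.000000, -p*log2(p) = 0.250000
  p = 2/32 = 0.062500: log2(p) = -4.000000, -p*log2(p) = 0.250000
  p = 4/32 = 0.125000: log2(p) = -3.000000, -p*log2(p) = 0.375000
  p = 18/32 = 0.562500: log2(p) = -0.830075, -p*log2(p) = 0.466917
  p = 6/32 = 0.187500: log2(p) = -2.415037, -p*log2(p) = 0.452820
H = 0.250000 + 0.250000 + 0.375000 + 0.466917 + 0.452820 = 1.794737

H = 1.7947 bits/symbol


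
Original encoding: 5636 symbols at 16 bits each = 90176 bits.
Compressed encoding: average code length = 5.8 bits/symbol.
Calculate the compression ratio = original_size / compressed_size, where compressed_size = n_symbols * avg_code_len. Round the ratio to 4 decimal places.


original_size = n_symbols * orig_bits = 5636 * 16 = 90176 bits
compressed_size = n_symbols * avg_code_len = 5636 * 5.8 = 32688.8 bits
ratio = original_size / compressed_size = 90176 / 32688.8 = 2.7586

Compression ratio = 2.7586


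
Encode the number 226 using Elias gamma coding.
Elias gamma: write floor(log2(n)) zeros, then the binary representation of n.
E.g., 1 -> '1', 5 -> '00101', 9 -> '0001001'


num_bits = floor(log2(226)) + 1 = 8
leading_zeros = num_bits - 1 = 7
binary(226) = 11100010

Elias gamma(226) = '0000000' + '11100010' = 000000011100010 (15 bits)


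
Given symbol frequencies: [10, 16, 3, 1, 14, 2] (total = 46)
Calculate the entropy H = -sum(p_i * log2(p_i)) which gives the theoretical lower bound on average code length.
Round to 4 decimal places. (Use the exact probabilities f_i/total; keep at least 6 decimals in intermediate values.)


Per-symbol terms -p_i * log2(p_i) with p_i = f_i/46:
  p = 10/46 = 0.217391: log2(p) = -2.201634, -p*log2(p) = 0.478616
  p = 16/46 = 0.347826: log2(p) = -1.523562, -p*log2(p) = 0.529935
  p = 3/46 = 0.065217: log2(p) = -3.938599, -p*log2(p) = 0.256865
  p = 1/46 = 0.021739: log2(p) = -5.523562, -p*log2(p) = 0.120077
  p = 14/46 = 0.304348: log2(p) = -1.716207, -p*log2(p) = 0.522324
  p = 2/46 = 0.043478: log2(p) = -4.523562, -p*log2(p) = 0.196677
H = 0.478616 + 0.529935 + 0.256865 + 0.120077 + 0.522324 + 0.196677 = 2.104494

H = 2.1045 bits/symbol


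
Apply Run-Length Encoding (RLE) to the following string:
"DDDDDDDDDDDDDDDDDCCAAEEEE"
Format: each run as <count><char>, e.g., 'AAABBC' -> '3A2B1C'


Scanning runs left to right:
  i=0: run of 'D' x 17 -> '17D'
  i=17: run of 'C' x 2 -> '2C'
  i=19: run of 'A' x 2 -> '2A'
  i=21: run of 'E' x 4 -> '4E'

RLE = 17D2C2A4E


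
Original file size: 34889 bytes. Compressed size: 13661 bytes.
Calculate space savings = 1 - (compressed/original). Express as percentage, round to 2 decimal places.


ratio = compressed/original = 13661/34889 = 0.391556
savings = 1 - ratio = 1 - 0.391556 = 0.608444
as a percentage: 0.608444 * 100 = 60.84%

Space savings = 1 - 13661/34889 = 60.84%


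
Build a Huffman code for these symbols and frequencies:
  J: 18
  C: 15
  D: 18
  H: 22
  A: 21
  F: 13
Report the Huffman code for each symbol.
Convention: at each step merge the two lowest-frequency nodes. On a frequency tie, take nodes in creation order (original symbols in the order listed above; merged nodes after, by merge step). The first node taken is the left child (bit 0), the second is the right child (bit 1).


Huffman tree construction:
Step 1: Merge F(13) + C(15) = 28
Step 2: Merge J(18) + D(18) = 36
Step 3: Merge A(21) + H(22) = 43
Step 4: Merge (F+C)(28) + (J+D)(36) = 64
Step 5: Merge (A+H)(43) + ((F+C)+(J+D))(64) = 107
Read each symbol's code off the tree from the root (left child = 0, right child = 1).

Codes:
  J: 110 (length 3)
  C: 101 (length 3)
  D: 111 (length 3)
  H: 01 (length 2)
  A: 00 (length 2)
  F: 100 (length 3)
Average code length: 278/107 = 2.5981 bits/symbol


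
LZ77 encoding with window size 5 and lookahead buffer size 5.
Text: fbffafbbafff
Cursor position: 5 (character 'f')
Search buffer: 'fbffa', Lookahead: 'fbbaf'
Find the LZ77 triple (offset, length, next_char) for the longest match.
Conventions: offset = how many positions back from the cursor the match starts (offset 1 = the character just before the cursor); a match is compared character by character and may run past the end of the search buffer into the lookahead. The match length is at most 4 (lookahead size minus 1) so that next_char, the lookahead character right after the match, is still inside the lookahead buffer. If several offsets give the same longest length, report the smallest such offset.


Try each offset into the search buffer:
  offset=1 (pos 4, char 'a'): match length 0
  offset=2 (pos 3, char 'f'): match length 1
  offset=3 (pos 2, char 'f'): match length 1
  offset=4 (pos 1, char 'b'): match length 0
  offset=5 (pos 0, char 'f'): match length 2
Longest match has length 2 at offset 5.
next_char = character at position 5 + 2 = 7 -> 'b'

Best match: offset=5, length=2 (matching 'fb' starting at position 0)
LZ77 triple: (5, 2, 'b')


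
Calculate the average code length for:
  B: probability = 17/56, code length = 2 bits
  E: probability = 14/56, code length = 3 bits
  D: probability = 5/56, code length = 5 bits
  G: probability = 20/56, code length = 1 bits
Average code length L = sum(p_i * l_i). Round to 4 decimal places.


Weighted contributions p_i * l_i:
  B: (17/56) * 2 = 34/56
  E: (14/56) * 3 = 42/56
  D: (5/56) * 5 = 25/56
  G: (20/56) * 1 = 20/56
Sum = (34 + 42 + 25 + 20)/56 = 121/56

L = 121/56 = 2.1607 bits/symbol


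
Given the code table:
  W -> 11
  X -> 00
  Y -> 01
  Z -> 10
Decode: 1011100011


Decoding:
10 -> Z
11 -> W
10 -> Z
00 -> X
11 -> W


Result: ZWZXW


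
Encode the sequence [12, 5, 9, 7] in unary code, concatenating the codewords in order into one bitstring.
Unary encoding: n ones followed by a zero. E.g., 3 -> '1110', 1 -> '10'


Encode each number as n ones followed by a terminating 0:
  12 -> 1111111111110 (13 bits)
  5 -> 111110 (6 bits)
  9 -> 1111111110 (10 bits)
  7 -> 11111110 (8 bits)
Total length = 13 + 6 + 10 + 8 = 37 bits.

Unary([12, 5, 9, 7]) = 1111111111110111110111111111011111110 (37 bits)


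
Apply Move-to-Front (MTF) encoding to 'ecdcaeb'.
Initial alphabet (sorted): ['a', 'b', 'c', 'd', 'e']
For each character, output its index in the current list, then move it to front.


MTF encoding:
'e': index 4 in ['a', 'b', 'c', 'd', 'e'] -> ['e', 'a', 'b', 'c', 'd']
'c': index 3 in ['e', 'a', 'b', 'c', 'd'] -> ['c', 'e', 'a', 'b', 'd']
'd': index 4 in ['c', 'e', 'a', 'b', 'd'] -> ['d', 'c', 'e', 'a', 'b']
'c': index 1 in ['d', 'c', 'e', 'a', 'b'] -> ['c', 'd', 'e', 'a', 'b']
'a': index 3 in ['c', 'd', 'e', 'a', 'b'] -> ['a', 'c', 'd', 'e', 'b']
'e': index 3 in ['a', 'c', 'd', 'e', 'b'] -> ['e', 'a', 'c', 'd', 'b']
'b': index 4 in ['e', 'a', 'c', 'd', 'b'] -> ['b', 'e', 'a', 'c', 'd']


Output: [4, 3, 4, 1, 3, 3, 4]


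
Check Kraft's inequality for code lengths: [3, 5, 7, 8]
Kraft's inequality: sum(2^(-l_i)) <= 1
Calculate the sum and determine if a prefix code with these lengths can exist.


Sum = 2^(-3) + 2^(-5) + 2^(-7) + 2^(-8)
    = 0.125 + 0.03125 + 0.0078125 + 0.00390625
    = 43/256 = 0.16796875
Since 0.16796875 <= 1, Kraft's inequality IS satisfied.
A prefix code with these lengths CAN exist.

Kraft sum = 0.16796875. Satisfied.


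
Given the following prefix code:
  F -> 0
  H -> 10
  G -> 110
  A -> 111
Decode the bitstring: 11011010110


Decoding step by step:
Bits 110 -> G
Bits 110 -> G
Bits 10 -> H
Bits 110 -> G


Decoded message: GGHG


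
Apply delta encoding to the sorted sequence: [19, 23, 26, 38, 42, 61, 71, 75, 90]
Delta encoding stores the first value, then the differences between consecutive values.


First value: 19
Deltas:
  23 - 19 = 4
  26 - 23 = 3
  38 - 26 = 12
  42 - 38 = 4
  61 - 42 = 19
  71 - 61 = 10
  75 - 71 = 4
  90 - 75 = 15


Delta encoded: [19, 4, 3, 12, 4, 19, 10, 4, 15]


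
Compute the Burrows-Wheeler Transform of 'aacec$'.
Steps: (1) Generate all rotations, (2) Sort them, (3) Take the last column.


Rotations (sorted):
  0: $aacec -> last char: c
  1: aacec$ -> last char: $
  2: acec$a -> last char: a
  3: c$aace -> last char: e
  4: cec$aa -> last char: a
  5: ec$aac -> last char: c


BWT = c$aeac


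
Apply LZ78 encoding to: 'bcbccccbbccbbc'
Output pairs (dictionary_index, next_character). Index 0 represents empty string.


LZ78 encoding steps:
Dictionary: {0: ''}
Step 1: w='' (idx 0), next='b' -> output (0, 'b'), add 'b' as idx 1
Step 2: w='' (idx 0), next='c' -> output (0, 'c'), add 'c' as idx 2
Step 3: w='b' (idx 1), next='c' -> output (1, 'c'), add 'bc' as idx 3
Step 4: w='c' (idx 2), next='c' -> output (2, 'c'), add 'cc' as idx 4
Step 5: w='c' (idx 2), next='b' -> output (2, 'b'), add 'cb' as idx 5
Step 6: w='bc' (idx 3), next='c' -> output (3, 'c'), add 'bcc' as idx 6
Step 7: w='b' (idx 1), next='b' -> output (1, 'b'), add 'bb' as idx 7
Step 8: w='c' (idx 2), end of input -> output (2, '')


Encoded: [(0, 'b'), (0, 'c'), (1, 'c'), (2, 'c'), (2, 'b'), (3, 'c'), (1, 'b'), (2, '')]


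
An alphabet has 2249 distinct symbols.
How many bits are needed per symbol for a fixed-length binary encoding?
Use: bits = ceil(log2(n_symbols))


log2(2249) = 11.1351
Bracket: 2^11 = 2048 < 2249 <= 2^12 = 4096
So ceil(log2(2249)) = 12

bits = ceil(log2(2249)) = ceil(11.1351) = 12 bits


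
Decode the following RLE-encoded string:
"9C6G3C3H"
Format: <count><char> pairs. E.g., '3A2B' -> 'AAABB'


Expanding each <count><char> pair:
  9C -> 'CCCCCCCCC'
  6G -> 'GGGGGG'
  3C -> 'CCC'
  3H -> 'HHH'

Decoded = CCCCCCCCCGGGGGGCCCHHH


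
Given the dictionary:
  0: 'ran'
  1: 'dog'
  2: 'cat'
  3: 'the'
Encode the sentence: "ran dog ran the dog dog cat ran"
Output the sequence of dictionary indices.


Look up each word in the dictionary:
  'ran' -> 0
  'dog' -> 1
  'ran' -> 0
  'the' -> 3
  'dog' -> 1
  'dog' -> 1
  'cat' -> 2
  'ran' -> 0

Encoded: [0, 1, 0, 3, 1, 1, 2, 0]


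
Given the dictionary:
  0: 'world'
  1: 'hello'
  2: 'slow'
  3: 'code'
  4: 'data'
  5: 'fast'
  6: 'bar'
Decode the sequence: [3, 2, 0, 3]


Look up each index in the dictionary:
  3 -> 'code'
  2 -> 'slow'
  0 -> 'world'
  3 -> 'code'

Decoded: "code slow world code"


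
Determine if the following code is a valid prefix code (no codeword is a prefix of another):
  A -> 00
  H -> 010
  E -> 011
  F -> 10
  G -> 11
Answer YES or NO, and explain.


Checking each pair (does one codeword prefix another?):
  A='00' vs H='010': no prefix
  A='00' vs E='011': no prefix
  A='00' vs F='10': no prefix
  A='00' vs G='11': no prefix
  H='010' vs A='00': no prefix
  H='010' vs E='011': no prefix
  H='010' vs F='10': no prefix
  H='010' vs G='11': no prefix
  E='011' vs A='00': no prefix
  E='011' vs H='010': no prefix
  E='011' vs F='10': no prefix
  E='011' vs G='11': no prefix
  F='10' vs A='00': no prefix
  F='10' vs H='010': no prefix
  F='10' vs E='011': no prefix
  F='10' vs G='11': no prefix
  G='11' vs A='00': no prefix
  G='11' vs H='010': no prefix
  G='11' vs E='011': no prefix
  G='11' vs F='10': no prefix
No violation found over all pairs.

YES -- this is a valid prefix code. No codeword is a prefix of any other codeword.


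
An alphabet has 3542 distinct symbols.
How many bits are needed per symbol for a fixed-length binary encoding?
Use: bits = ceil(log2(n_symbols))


log2(3542) = 11.7903
Bracket: 2^11 = 2048 < 3542 <= 2^12 = 4096
So ceil(log2(3542)) = 12

bits = ceil(log2(3542)) = ceil(11.7903) = 12 bits


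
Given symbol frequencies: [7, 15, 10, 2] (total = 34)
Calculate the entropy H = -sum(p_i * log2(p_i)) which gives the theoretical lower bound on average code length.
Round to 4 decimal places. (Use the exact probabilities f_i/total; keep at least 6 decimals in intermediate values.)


Per-symbol terms -p_i * log2(p_i) with p_i = f_i/34:
  p = 7/34 = 0.205882: log2(p) = -2.280108, -p*log2(p) = 0.469434
  p = 15/34 = 0.441176: log2(p) = -1.180572, -p*log2(p) = 0.520841
  p = 10/34 = 0.294118: log2(p) = -1.765535, -p*log2(p) = 0.519275
  p = 2/34 = 0.058824: log2(p) = -4.087463, -p*log2(p) = 0.240439
H = 0.469434 + 0.520841 + 0.519275 + 0.240439 = 1.749989

H = 1.75 bits/symbol


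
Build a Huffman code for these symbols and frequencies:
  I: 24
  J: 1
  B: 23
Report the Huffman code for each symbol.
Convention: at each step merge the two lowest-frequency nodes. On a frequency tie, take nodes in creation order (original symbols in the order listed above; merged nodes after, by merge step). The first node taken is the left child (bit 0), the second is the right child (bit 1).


Huffman tree construction:
Step 1: Merge J(1) + B(23) = 24
Step 2: Merge I(24) + (J+B)(24) = 48
Read each symbol's code off the tree from the root (left child = 0, right child = 1).

Codes:
  I: 0 (length 1)
  J: 10 (length 2)
  B: 11 (length 2)
Average code length: 72/48 = 1.5000 bits/symbol
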